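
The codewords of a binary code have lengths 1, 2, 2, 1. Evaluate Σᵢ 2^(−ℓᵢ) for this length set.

1.5

With common denominator 2^2 = 4: Σ 2^(−ℓᵢ) = 2/4 + 1/4 + 1/4 + 2/4 = 6/4 = 1.5.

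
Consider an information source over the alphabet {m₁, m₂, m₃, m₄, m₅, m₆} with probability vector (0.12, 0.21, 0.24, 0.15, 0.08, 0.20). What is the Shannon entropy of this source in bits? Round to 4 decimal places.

H = −Σ pᵢ log₂ pᵢ.
−0.12·log₂(0.12) = 0.3671
−0.21·log₂(0.21) = 0.4728
−0.24·log₂(0.24) = 0.4941
−0.15·log₂(0.15) = 0.4105
−0.08·log₂(0.08) = 0.2915
−0.20·log₂(0.20) = 0.4644
Sum ≈ 2.5005 → 2.5005 bits.

2.5005 bits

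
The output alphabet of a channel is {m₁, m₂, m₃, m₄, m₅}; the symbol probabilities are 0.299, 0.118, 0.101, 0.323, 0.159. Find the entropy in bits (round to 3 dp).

2.167 bits

H = −Σ pᵢ log₂ pᵢ.
−0.299·log₂(0.299) = 0.5208
−0.118·log₂(0.118) = 0.3638
−0.101·log₂(0.101) = 0.3341
−0.323·log₂(0.323) = 0.5266
−0.159·log₂(0.159) = 0.4218
Sum ≈ 2.1671 → 2.167 bits.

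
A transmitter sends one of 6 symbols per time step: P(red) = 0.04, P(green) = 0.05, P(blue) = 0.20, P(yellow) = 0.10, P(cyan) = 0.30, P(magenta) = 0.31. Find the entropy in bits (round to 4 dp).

H = −Σ pᵢ log₂ pᵢ.
−0.04·log₂(0.04) = 0.1858
−0.05·log₂(0.05) = 0.2161
−0.20·log₂(0.20) = 0.4644
−0.10·log₂(0.10) = 0.3322
−0.30·log₂(0.30) = 0.5211
−0.31·log₂(0.31) = 0.5238
Sum ≈ 2.2433 → 2.2433 bits.

2.2433 bits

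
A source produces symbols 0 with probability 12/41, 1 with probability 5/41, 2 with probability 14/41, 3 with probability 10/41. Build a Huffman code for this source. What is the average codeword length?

2 bits/symbol

Repeatedly combine the two least-probable nodes; the expected code length is the sum of the merged weights.
merge 5/41 + 10/41 → 15/41
merge 12/41 + 14/41 → 26/41
merge 15/41 + 26/41 → 1
L = 15/41 + 26/41 + 1 = 2 bits/symbol.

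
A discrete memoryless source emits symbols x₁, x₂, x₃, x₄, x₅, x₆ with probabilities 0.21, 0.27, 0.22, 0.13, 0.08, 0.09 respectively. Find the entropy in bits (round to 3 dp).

H = −Σ pᵢ log₂ pᵢ.
−0.21·log₂(0.21) = 0.4728
−0.27·log₂(0.27) = 0.5100
−0.22·log₂(0.22) = 0.4806
−0.13·log₂(0.13) = 0.3826
−0.08·log₂(0.08) = 0.2915
−0.09·log₂(0.09) = 0.3127
Sum ≈ 2.4502 → 2.450 bits.

2.450 bits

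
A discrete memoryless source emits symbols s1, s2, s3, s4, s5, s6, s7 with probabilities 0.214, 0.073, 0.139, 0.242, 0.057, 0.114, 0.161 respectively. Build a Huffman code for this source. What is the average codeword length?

Repeatedly combine the two least-probable nodes; the expected code length is the sum of the merged weights.
merge 57/1000 + 73/1000 → 13/100
merge 57/500 + 13/100 → 61/250
merge 139/1000 + 161/1000 → 3/10
merge 107/500 + 121/500 → 57/125
merge 61/250 + 3/10 → 68/125
merge 57/125 + 68/125 → 1
L = 13/100 + 61/250 + 3/10 + 57/125 + 68/125 + 1 = 1337/500 = 2.674 bits/symbol.

2.674 bits/symbol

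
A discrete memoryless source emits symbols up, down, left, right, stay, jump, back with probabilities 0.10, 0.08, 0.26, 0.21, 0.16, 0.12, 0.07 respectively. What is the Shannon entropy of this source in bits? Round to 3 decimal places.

H = −Σ pᵢ log₂ pᵢ.
−0.10·log₂(0.10) = 0.3322
−0.08·log₂(0.08) = 0.2915
−0.26·log₂(0.26) = 0.5053
−0.21·log₂(0.21) = 0.4728
−0.16·log₂(0.16) = 0.4230
−0.12·log₂(0.12) = 0.3671
−0.07·log₂(0.07) = 0.2686
Sum ≈ 2.6605 → 2.660 bits.

2.660 bits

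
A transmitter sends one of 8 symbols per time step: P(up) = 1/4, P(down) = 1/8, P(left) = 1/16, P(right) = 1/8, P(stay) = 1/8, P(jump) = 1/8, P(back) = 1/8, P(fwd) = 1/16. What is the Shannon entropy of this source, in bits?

2.875 bits

Each probability is a power of 1/2, so log₂(1/p) is an integer.
H = Σ p·log₂(1/p) = 1/4·2 + 1/8·3 + 1/16·4 + 1/8·3 + 1/8·3 + 1/8·3 + 1/8·3 + 1/16·4 = 2.875 bits.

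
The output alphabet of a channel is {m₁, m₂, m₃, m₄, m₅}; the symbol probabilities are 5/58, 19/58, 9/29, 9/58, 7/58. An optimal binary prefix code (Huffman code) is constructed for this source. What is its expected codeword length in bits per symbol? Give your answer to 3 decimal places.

Repeatedly combine the two least-probable nodes; the expected code length is the sum of the merged weights.
merge 5/58 + 7/58 → 6/29
merge 9/58 + 6/29 → 21/58
merge 9/29 + 19/58 → 37/58
merge 21/58 + 37/58 → 1
L = 6/29 + 21/58 + 37/58 + 1 = 64/29 ≈ 2.207 bits/symbol.

2.207 bits/symbol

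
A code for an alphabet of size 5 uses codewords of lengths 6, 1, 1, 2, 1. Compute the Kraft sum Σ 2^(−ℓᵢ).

1.765625

With common denominator 2^6 = 64: Σ 2^(−ℓᵢ) = 1/64 + 32/64 + 32/64 + 16/64 + 32/64 = 113/64 = 1.765625.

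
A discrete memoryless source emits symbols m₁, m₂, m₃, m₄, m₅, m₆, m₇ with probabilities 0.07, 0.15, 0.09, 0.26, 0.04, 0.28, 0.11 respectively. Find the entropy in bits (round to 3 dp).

2.547 bits

H = −Σ pᵢ log₂ pᵢ.
−0.07·log₂(0.07) = 0.2686
−0.15·log₂(0.15) = 0.4105
−0.09·log₂(0.09) = 0.3127
−0.26·log₂(0.26) = 0.5053
−0.04·log₂(0.04) = 0.1858
−0.28·log₂(0.28) = 0.5142
−0.11·log₂(0.11) = 0.3503
Sum ≈ 2.5473 → 2.547 bits.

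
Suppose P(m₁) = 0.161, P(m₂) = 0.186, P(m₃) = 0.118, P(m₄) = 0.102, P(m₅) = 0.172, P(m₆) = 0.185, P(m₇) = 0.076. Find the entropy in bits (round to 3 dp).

2.745 bits

H = −Σ pᵢ log₂ pᵢ.
−0.161·log₂(0.161) = 0.4242
−0.186·log₂(0.186) = 0.4514
−0.118·log₂(0.118) = 0.3638
−0.102·log₂(0.102) = 0.3359
−0.172·log₂(0.172) = 0.4368
−0.185·log₂(0.185) = 0.4504
−0.076·log₂(0.076) = 0.2826
Sum ≈ 2.7450 → 2.745 bits.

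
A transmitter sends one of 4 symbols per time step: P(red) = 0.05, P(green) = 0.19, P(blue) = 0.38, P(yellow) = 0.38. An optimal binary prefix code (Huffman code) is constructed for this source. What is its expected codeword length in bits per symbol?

1.86 bits/symbol

Repeatedly combine the two least-probable nodes; the expected code length is the sum of the merged weights.
merge 1/20 + 19/100 → 6/25
merge 6/25 + 19/50 → 31/50
merge 19/50 + 31/50 → 1
L = 6/25 + 31/50 + 1 = 93/50 = 1.86 bits/symbol.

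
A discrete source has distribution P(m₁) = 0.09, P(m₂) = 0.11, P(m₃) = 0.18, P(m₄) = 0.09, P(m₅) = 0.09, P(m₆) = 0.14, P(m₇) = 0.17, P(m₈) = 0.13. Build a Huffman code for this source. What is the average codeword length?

Repeatedly combine the two least-probable nodes; the expected code length is the sum of the merged weights.
merge 9/100 + 9/100 → 9/50
merge 9/100 + 11/100 → 1/5
merge 13/100 + 7/50 → 27/100
merge 17/100 + 9/50 → 7/20
merge 9/50 + 1/5 → 19/50
merge 27/100 + 7/20 → 31/50
merge 19/50 + 31/50 → 1
L = 9/50 + 1/5 + 27/100 + 7/20 + 19/50 + 31/50 + 1 = 3 bits/symbol.

3 bits/symbol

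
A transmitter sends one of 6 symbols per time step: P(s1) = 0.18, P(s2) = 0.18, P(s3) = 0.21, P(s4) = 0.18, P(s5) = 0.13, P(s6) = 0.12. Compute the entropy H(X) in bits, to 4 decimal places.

H = −Σ pᵢ log₂ pᵢ.
−0.18·log₂(0.18) = 0.4453
−0.18·log₂(0.18) = 0.4453
−0.21·log₂(0.21) = 0.4728
−0.18·log₂(0.18) = 0.4453
−0.13·log₂(0.13) = 0.3826
−0.12·log₂(0.12) = 0.3671
Sum ≈ 2.5585 → 2.5585 bits.

2.5585 bits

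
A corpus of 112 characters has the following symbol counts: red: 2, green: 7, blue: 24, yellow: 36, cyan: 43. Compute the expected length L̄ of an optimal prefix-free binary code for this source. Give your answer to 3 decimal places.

1.991 bits/symbol

Probabilities are the counts divided by 112.
Repeatedly combine the two least-probable nodes; the expected code length is the sum of the merged weights.
merge 1/56 + 1/16 → 9/112
merge 9/112 + 3/14 → 33/112
merge 33/112 + 9/28 → 69/112
merge 43/112 + 69/112 → 1
L = 9/112 + 33/112 + 69/112 + 1 = 223/112 ≈ 1.991 bits/symbol.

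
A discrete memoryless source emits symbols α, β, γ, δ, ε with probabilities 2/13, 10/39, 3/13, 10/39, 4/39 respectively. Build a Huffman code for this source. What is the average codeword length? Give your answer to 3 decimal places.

2.256 bits/symbol

Repeatedly combine the two least-probable nodes; the expected code length is the sum of the merged weights.
merge 4/39 + 2/13 → 10/39
merge 3/13 + 10/39 → 19/39
merge 10/39 + 10/39 → 20/39
merge 19/39 + 20/39 → 1
L = 10/39 + 19/39 + 20/39 + 1 = 88/39 ≈ 2.256 bits/symbol.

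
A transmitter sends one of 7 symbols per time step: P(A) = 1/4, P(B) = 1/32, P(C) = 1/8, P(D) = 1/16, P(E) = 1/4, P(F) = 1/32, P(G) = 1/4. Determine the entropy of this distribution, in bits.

2.4375 bits

Each probability is a power of 1/2, so log₂(1/p) is an integer.
H = Σ p·log₂(1/p) = 1/4·2 + 1/32·5 + 1/8·3 + 1/16·4 + 1/4·2 + 1/32·5 + 1/4·2 = 2.4375 bits.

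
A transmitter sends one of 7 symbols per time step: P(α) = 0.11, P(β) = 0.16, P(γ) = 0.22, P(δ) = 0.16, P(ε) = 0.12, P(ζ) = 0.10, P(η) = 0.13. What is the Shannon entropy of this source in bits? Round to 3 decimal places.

H = −Σ pᵢ log₂ pᵢ.
−0.11·log₂(0.11) = 0.3503
−0.16·log₂(0.16) = 0.4230
−0.22·log₂(0.22) = 0.4806
−0.16·log₂(0.16) = 0.4230
−0.12·log₂(0.12) = 0.3671
−0.10·log₂(0.10) = 0.3322
−0.13·log₂(0.13) = 0.3826
Sum ≈ 2.7588 → 2.759 bits.

2.759 bits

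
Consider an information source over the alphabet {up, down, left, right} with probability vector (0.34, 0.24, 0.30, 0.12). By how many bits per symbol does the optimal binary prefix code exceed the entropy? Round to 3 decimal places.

Entropy H = −Σ p log₂ p ≈ 1.9115 bits.
Huffman merges: 3/25+6/25→9/25; 3/10+17/50→16/25; 9/25+16/25→1. L = 2 ≈ 2.0000.
L − H = 2.0000 − 1.9115 = 0.089 bits.

0.089 bits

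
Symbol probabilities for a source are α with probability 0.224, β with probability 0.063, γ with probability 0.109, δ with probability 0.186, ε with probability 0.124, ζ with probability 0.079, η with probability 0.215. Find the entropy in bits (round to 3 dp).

H = −Σ pᵢ log₂ pᵢ.
−0.224·log₂(0.224) = 0.4835
−0.063·log₂(0.063) = 0.2513
−0.109·log₂(0.109) = 0.3485
−0.186·log₂(0.186) = 0.4514
−0.124·log₂(0.124) = 0.3734
−0.079·log₂(0.079) = 0.2893
−0.215·log₂(0.215) = 0.4768
Sum ≈ 2.6742 → 2.674 bits.

2.674 bits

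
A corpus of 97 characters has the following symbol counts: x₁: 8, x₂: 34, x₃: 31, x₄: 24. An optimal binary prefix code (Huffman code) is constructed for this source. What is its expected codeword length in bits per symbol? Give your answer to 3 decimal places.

Probabilities are the counts divided by 97.
Repeatedly combine the two least-probable nodes; the expected code length is the sum of the merged weights.
merge 8/97 + 24/97 → 32/97
merge 31/97 + 32/97 → 63/97
merge 34/97 + 63/97 → 1
L = 32/97 + 63/97 + 1 = 192/97 ≈ 1.979 bits/symbol.

1.979 bits/symbol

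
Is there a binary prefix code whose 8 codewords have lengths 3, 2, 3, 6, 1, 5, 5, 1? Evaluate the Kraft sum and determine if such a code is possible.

1.578125; no

With common denominator 2^6 = 64: Σ 2^(−ℓᵢ) = 8/64 + 16/64 + 8/64 + 1/64 + 32/64 + 2/64 + 2/64 + 32/64 = 101/64 = 1.578125.
Kraft's inequality requires Σ ≤ 1; here Σ = 1.578125 > 1, so no such prefix code exists.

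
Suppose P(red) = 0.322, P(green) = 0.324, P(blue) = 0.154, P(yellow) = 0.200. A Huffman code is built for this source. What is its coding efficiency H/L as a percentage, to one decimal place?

Entropy H = −Σ p log₂ p ≈ 1.9333 bits.
Huffman merges: 77/500+1/5→177/500; 161/500+81/250→323/500; 177/500+323/500→1. L = 2 ≈ 2.0000.
Efficiency = H/L = 1.9333/2.0000 = 96.7%.

96.7%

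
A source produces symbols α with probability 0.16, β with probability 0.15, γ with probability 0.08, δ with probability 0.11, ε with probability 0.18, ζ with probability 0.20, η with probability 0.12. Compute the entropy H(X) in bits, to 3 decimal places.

2.752 bits

H = −Σ pᵢ log₂ pᵢ.
−0.16·log₂(0.16) = 0.4230
−0.15·log₂(0.15) = 0.4105
−0.08·log₂(0.08) = 0.2915
−0.11·log₂(0.11) = 0.3503
−0.18·log₂(0.18) = 0.4453
−0.20·log₂(0.20) = 0.4644
−0.12·log₂(0.12) = 0.3671
Sum ≈ 2.7521 → 2.752 bits.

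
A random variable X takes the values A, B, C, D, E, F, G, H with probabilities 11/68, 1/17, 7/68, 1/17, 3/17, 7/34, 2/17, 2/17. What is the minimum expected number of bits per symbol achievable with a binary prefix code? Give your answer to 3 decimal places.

Repeatedly combine the two least-probable nodes; the expected code length is the sum of the merged weights.
merge 1/17 + 1/17 → 2/17
merge 7/68 + 2/17 → 15/68
merge 2/17 + 2/17 → 4/17
merge 11/68 + 3/17 → 23/68
merge 7/34 + 15/68 → 29/68
merge 4/17 + 23/68 → 39/68
merge 29/68 + 39/68 → 1
L = 2/17 + 15/68 + 4/17 + 23/68 + 29/68 + 39/68 + 1 = 99/34 ≈ 2.912 bits/symbol.

2.912 bits/symbol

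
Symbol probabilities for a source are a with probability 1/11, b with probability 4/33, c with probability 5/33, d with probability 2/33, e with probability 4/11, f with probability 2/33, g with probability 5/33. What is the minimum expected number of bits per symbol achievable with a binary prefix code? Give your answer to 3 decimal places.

Repeatedly combine the two least-probable nodes; the expected code length is the sum of the merged weights.
merge 2/33 + 2/33 → 4/33
merge 1/11 + 4/33 → 7/33
merge 4/33 + 5/33 → 3/11
merge 5/33 + 7/33 → 4/11
merge 3/11 + 4/11 → 7/11
merge 4/11 + 7/11 → 1
L = 4/33 + 7/33 + 3/11 + 4/11 + 7/11 + 1 = 86/33 ≈ 2.606 bits/symbol.

2.606 bits/symbol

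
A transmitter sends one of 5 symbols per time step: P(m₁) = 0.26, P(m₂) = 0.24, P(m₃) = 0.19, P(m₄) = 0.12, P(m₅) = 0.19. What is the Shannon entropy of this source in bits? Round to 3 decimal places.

2.277 bits

H = −Σ pᵢ log₂ pᵢ.
−0.26·log₂(0.26) = 0.5053
−0.24·log₂(0.24) = 0.4941
−0.19·log₂(0.19) = 0.4552
−0.12·log₂(0.12) = 0.3671
−0.19·log₂(0.19) = 0.4552
Sum ≈ 2.2769 → 2.277 bits.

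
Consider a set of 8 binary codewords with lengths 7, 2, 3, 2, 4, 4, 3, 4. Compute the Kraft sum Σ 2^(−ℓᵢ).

0.9453125

With common denominator 2^7 = 128: Σ 2^(−ℓᵢ) = 1/128 + 32/128 + 16/128 + 32/128 + 8/128 + 8/128 + 16/128 + 8/128 = 121/128 = 0.9453125.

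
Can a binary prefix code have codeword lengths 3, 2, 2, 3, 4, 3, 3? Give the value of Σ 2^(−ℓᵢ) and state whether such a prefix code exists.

With common denominator 2^4 = 16: Σ 2^(−ℓᵢ) = 2/16 + 4/16 + 4/16 + 2/16 + 1/16 + 2/16 + 2/16 = 17/16 = 1.0625.
Kraft's inequality requires Σ ≤ 1; here Σ = 1.0625 > 1, so no such prefix code exists.

1.0625; no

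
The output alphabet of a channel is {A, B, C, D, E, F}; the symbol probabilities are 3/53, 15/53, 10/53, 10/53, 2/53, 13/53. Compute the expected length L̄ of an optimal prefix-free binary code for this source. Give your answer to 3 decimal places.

2.377 bits/symbol

Repeatedly combine the two least-probable nodes; the expected code length is the sum of the merged weights.
merge 2/53 + 3/53 → 5/53
merge 5/53 + 10/53 → 15/53
merge 10/53 + 13/53 → 23/53
merge 15/53 + 15/53 → 30/53
merge 23/53 + 30/53 → 1
L = 5/53 + 15/53 + 23/53 + 30/53 + 1 = 126/53 ≈ 2.377 bits/symbol.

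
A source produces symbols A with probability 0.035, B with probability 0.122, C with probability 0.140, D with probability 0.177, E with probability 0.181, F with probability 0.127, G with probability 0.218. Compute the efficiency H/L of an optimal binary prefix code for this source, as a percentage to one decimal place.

Entropy H = −Σ p log₂ p ≈ 2.6823 bits.
Huffman merges: 7/200+61/500→157/1000; 127/1000+7/50→267/1000; 157/1000+177/1000→167/500; 181/1000+109/500→399/1000; 267/1000+167/500→601/1000; 399/1000+601/1000→1. L = 1379/500 ≈ 2.7580.
Efficiency = H/L = 2.6823/2.7580 = 97.3%.

97.3%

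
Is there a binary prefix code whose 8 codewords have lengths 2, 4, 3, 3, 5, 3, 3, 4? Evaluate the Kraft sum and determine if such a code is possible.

With common denominator 2^5 = 32: Σ 2^(−ℓᵢ) = 8/32 + 2/32 + 4/32 + 4/32 + 1/32 + 4/32 + 4/32 + 2/32 = 29/32 = 0.90625.
Kraft's inequality requires Σ ≤ 1; here Σ = 0.90625 ≤ 1, so such a prefix code exists.

0.90625; yes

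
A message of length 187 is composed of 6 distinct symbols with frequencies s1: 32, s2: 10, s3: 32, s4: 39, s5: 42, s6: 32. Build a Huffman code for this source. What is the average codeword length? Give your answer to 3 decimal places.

Probabilities are the counts divided by 187.
Repeatedly combine the two least-probable nodes; the expected code length is the sum of the merged weights.
merge 10/187 + 32/187 → 42/187
merge 32/187 + 32/187 → 64/187
merge 39/187 + 42/187 → 81/187
merge 42/187 + 64/187 → 106/187
merge 81/187 + 106/187 → 1
L = 42/187 + 64/187 + 81/187 + 106/187 + 1 = 480/187 ≈ 2.567 bits/symbol.

2.567 bits/symbol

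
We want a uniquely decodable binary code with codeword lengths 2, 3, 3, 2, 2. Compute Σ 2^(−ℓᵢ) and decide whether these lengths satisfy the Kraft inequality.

1; yes

With common denominator 2^3 = 8: Σ 2^(−ℓᵢ) = 2/8 + 1/8 + 1/8 + 2/8 + 2/8 = 8/8 = 1.
Kraft's inequality requires Σ ≤ 1; here Σ = 1 ≤ 1, so such a prefix code exists.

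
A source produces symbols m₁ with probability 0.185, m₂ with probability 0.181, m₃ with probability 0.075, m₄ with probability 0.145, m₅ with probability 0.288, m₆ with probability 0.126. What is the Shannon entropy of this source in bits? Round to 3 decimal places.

2.475 bits

H = −Σ pᵢ log₂ pᵢ.
−0.185·log₂(0.185) = 0.4504
−0.181·log₂(0.181) = 0.4463
−0.075·log₂(0.075) = 0.2803
−0.145·log₂(0.145) = 0.4040
−0.288·log₂(0.288) = 0.5172
−0.126·log₂(0.126) = 0.3766
Sum ≈ 2.4747 → 2.475 bits.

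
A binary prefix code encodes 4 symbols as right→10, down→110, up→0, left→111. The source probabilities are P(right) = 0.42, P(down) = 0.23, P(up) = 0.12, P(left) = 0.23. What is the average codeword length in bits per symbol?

2.34 bits/symbol

L̄ = Σ pᵢ·ℓᵢ = 0.42·2 + 0.23·3 + 0.12·1 + 0.23·3 = 2.34 bits/symbol.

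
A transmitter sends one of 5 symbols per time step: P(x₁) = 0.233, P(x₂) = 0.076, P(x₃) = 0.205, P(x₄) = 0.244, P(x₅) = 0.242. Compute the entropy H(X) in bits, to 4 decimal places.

H = −Σ pᵢ log₂ pᵢ.
−0.233·log₂(0.233) = 0.4897
−0.076·log₂(0.076) = 0.2826
−0.205·log₂(0.205) = 0.4687
−0.244·log₂(0.244) = 0.4966
−0.242·log₂(0.242) = 0.4954
Sum ≈ 2.2328 → 2.2328 bits.

2.2328 bits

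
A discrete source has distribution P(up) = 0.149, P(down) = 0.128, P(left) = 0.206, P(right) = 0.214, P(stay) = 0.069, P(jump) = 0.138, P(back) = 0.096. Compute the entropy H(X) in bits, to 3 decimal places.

2.719 bits

H = −Σ pᵢ log₂ pᵢ.
−0.149·log₂(0.149) = 0.4092
−0.128·log₂(0.128) = 0.3796
−0.206·log₂(0.206) = 0.4695
−0.214·log₂(0.214) = 0.4760
−0.069·log₂(0.069) = 0.2662
−0.138·log₂(0.138) = 0.3943
−0.096·log₂(0.096) = 0.3246
Sum ≈ 2.7194 → 2.719 bits.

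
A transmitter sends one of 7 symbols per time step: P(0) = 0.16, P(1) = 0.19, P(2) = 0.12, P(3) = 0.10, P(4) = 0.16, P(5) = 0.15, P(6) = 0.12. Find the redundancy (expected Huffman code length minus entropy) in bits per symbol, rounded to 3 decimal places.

0.032 bits

Entropy H = −Σ p log₂ p ≈ 2.7781 bits.
Huffman merges: 1/10+3/25→11/50; 3/25+3/20→27/100; 4/25+4/25→8/25; 19/100+11/50→41/100; 27/100+8/25→59/100; 41/100+59/100→1. L = 281/100 ≈ 2.8100.
L − H = 2.8100 − 2.7781 = 0.032 bits.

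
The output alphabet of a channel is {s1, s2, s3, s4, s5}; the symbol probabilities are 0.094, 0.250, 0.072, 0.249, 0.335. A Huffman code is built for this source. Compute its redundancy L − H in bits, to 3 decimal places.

0.044 bits

Entropy H = −Σ p log₂ p ≈ 2.1219 bits.
Huffman merges: 9/125+47/500→83/500; 83/500+249/1000→83/200; 1/4+67/200→117/200; 83/200+117/200→1. L = 1083/500 ≈ 2.1660.
L − H = 2.1660 − 2.1219 = 0.044 bits.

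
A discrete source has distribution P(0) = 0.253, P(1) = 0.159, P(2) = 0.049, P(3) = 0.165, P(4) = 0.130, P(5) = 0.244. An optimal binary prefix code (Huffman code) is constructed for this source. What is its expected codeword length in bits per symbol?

2.503 bits/symbol

Repeatedly combine the two least-probable nodes; the expected code length is the sum of the merged weights.
merge 49/1000 + 13/100 → 179/1000
merge 159/1000 + 33/200 → 81/250
merge 179/1000 + 61/250 → 423/1000
merge 253/1000 + 81/250 → 577/1000
merge 423/1000 + 577/1000 → 1
L = 179/1000 + 81/250 + 423/1000 + 577/1000 + 1 = 2503/1000 = 2.503 bits/symbol.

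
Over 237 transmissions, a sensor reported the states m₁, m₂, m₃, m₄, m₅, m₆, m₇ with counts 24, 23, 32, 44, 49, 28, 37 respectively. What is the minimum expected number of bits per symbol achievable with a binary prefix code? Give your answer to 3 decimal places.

2.793 bits/symbol

Probabilities are the counts divided by 237.
Repeatedly combine the two least-probable nodes; the expected code length is the sum of the merged weights.
merge 23/237 + 8/79 → 47/237
merge 28/237 + 32/237 → 20/79
merge 37/237 + 44/237 → 27/79
merge 47/237 + 49/237 → 32/79
merge 20/79 + 27/79 → 47/79
merge 32/79 + 47/79 → 1
L = 47/237 + 20/79 + 27/79 + 32/79 + 47/79 + 1 = 662/237 ≈ 2.793 bits/symbol.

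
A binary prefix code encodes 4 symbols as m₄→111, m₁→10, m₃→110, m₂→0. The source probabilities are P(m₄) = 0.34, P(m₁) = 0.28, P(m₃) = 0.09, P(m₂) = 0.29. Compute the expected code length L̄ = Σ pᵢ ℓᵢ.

L̄ = Σ pᵢ·ℓᵢ = 0.34·3 + 0.28·2 + 0.09·3 + 0.29·1 = 2.14 bits/symbol.

2.14 bits/symbol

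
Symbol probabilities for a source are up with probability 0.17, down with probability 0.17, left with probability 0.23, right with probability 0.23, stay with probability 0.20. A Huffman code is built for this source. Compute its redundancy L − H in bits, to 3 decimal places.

Entropy H = −Σ p log₂ p ≈ 2.3089 bits.
Huffman merges: 17/100+17/100→17/50; 1/5+23/100→43/100; 23/100+17/50→57/100; 43/100+57/100→1. L = 117/50 ≈ 2.3400.
L − H = 2.3400 − 2.3089 = 0.031 bits.

0.031 bits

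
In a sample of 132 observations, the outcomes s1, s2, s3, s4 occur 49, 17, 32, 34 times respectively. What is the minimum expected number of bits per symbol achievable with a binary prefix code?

2 bits/symbol

Probabilities are the counts divided by 132.
Repeatedly combine the two least-probable nodes; the expected code length is the sum of the merged weights.
merge 17/132 + 8/33 → 49/132
merge 17/66 + 49/132 → 83/132
merge 49/132 + 83/132 → 1
L = 49/132 + 83/132 + 1 = 2 bits/symbol.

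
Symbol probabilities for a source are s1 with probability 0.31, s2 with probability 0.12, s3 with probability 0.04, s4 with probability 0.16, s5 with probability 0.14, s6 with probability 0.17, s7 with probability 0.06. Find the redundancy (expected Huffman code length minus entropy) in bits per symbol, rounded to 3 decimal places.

0.045 bits

Entropy H = −Σ p log₂ p ≈ 2.5749 bits.
Huffman merges: 1/25+3/50→1/10; 1/10+3/25→11/50; 7/50+4/25→3/10; 17/100+11/50→39/100; 3/10+31/100→61/100; 39/100+61/100→1. L = 131/50 ≈ 2.6200.
L − H = 2.6200 − 2.5749 = 0.045 bits.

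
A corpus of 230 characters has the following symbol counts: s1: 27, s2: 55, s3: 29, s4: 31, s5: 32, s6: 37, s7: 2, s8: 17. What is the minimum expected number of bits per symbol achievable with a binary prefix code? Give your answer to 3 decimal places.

Probabilities are the counts divided by 230.
Repeatedly combine the two least-probable nodes; the expected code length is the sum of the merged weights.
merge 1/115 + 17/230 → 19/230
merge 19/230 + 27/230 → 1/5
merge 29/230 + 31/230 → 6/23
merge 16/115 + 37/230 → 3/10
merge 1/5 + 11/46 → 101/230
merge 6/23 + 3/10 → 129/230
merge 101/230 + 129/230 → 1
L = 19/230 + 1/5 + 6/23 + 3/10 + 101/230 + 129/230 + 1 = 327/115 ≈ 2.843 bits/symbol.

2.843 bits/symbol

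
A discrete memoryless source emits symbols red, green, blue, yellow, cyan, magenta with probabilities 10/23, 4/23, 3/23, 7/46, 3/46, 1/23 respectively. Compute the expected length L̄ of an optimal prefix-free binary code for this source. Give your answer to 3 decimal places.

2.239 bits/symbol

Repeatedly combine the two least-probable nodes; the expected code length is the sum of the merged weights.
merge 1/23 + 3/46 → 5/46
merge 5/46 + 3/23 → 11/46
merge 7/46 + 4/23 → 15/46
merge 11/46 + 15/46 → 13/23
merge 10/23 + 13/23 → 1
L = 5/46 + 11/46 + 15/46 + 13/23 + 1 = 103/46 ≈ 2.239 bits/symbol.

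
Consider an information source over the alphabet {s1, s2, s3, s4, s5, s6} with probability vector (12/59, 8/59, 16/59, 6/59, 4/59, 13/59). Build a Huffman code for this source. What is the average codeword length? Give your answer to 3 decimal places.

Repeatedly combine the two least-probable nodes; the expected code length is the sum of the merged weights.
merge 4/59 + 6/59 → 10/59
merge 8/59 + 10/59 → 18/59
merge 12/59 + 13/59 → 25/59
merge 16/59 + 18/59 → 34/59
merge 25/59 + 34/59 → 1
L = 10/59 + 18/59 + 25/59 + 34/59 + 1 = 146/59 ≈ 2.475 bits/symbol.

2.475 bits/symbol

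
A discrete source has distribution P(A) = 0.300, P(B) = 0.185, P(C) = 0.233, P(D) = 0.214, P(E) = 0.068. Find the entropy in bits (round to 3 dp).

2.201 bits

H = −Σ pᵢ log₂ pᵢ.
−0.300·log₂(0.300) = 0.5211
−0.185·log₂(0.185) = 0.4504
−0.233·log₂(0.233) = 0.4897
−0.214·log₂(0.214) = 0.4760
−0.068·log₂(0.068) = 0.2637
Sum ≈ 2.2009 → 2.201 bits.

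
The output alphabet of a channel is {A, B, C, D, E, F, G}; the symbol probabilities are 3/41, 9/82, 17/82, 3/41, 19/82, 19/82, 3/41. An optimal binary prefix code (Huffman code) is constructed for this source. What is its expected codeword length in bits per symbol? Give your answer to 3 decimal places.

2.659 bits/symbol

Repeatedly combine the two least-probable nodes; the expected code length is the sum of the merged weights.
merge 3/41 + 3/41 → 6/41
merge 3/41 + 9/82 → 15/82
merge 6/41 + 15/82 → 27/82
merge 17/82 + 19/82 → 18/41
merge 19/82 + 27/82 → 23/41
merge 18/41 + 23/41 → 1
L = 6/41 + 15/82 + 27/82 + 18/41 + 23/41 + 1 = 109/41 ≈ 2.659 bits/symbol.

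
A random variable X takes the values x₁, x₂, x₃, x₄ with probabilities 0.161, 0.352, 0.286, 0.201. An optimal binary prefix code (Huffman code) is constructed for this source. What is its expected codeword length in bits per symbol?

2 bits/symbol

Repeatedly combine the two least-probable nodes; the expected code length is the sum of the merged weights.
merge 161/1000 + 201/1000 → 181/500
merge 143/500 + 44/125 → 319/500
merge 181/500 + 319/500 → 1
L = 181/500 + 319/500 + 1 = 2 bits/symbol.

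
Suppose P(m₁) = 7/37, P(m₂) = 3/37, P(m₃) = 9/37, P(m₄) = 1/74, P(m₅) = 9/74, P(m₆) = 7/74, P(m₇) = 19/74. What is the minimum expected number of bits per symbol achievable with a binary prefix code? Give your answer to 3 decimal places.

Repeatedly combine the two least-probable nodes; the expected code length is the sum of the merged weights.
merge 1/74 + 3/37 → 7/74
merge 7/74 + 7/74 → 7/37
merge 9/74 + 7/37 → 23/74
merge 7/37 + 9/37 → 16/37
merge 19/74 + 23/74 → 21/37
merge 16/37 + 21/37 → 1
L = 7/74 + 7/37 + 23/74 + 16/37 + 21/37 + 1 = 96/37 ≈ 2.595 bits/symbol.

2.595 bits/symbol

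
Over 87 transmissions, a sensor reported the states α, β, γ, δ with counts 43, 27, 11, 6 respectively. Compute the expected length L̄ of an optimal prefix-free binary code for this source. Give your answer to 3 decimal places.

Probabilities are the counts divided by 87.
Repeatedly combine the two least-probable nodes; the expected code length is the sum of the merged weights.
merge 2/29 + 11/87 → 17/87
merge 17/87 + 9/29 → 44/87
merge 43/87 + 44/87 → 1
L = 17/87 + 44/87 + 1 = 148/87 ≈ 1.701 bits/symbol.

1.701 bits/symbol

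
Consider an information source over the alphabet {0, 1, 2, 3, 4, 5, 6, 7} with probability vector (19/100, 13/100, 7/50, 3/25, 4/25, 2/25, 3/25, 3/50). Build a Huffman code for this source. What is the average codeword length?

Repeatedly combine the two least-probable nodes; the expected code length is the sum of the merged weights.
merge 3/50 + 2/25 → 7/50
merge 3/25 + 3/25 → 6/25
merge 13/100 + 7/50 → 27/100
merge 7/50 + 4/25 → 3/10
merge 19/100 + 6/25 → 43/100
merge 27/100 + 3/10 → 57/100
merge 43/100 + 57/100 → 1
L = 7/50 + 6/25 + 27/100 + 3/10 + 43/100 + 57/100 + 1 = 59/20 = 2.95 bits/symbol.

2.95 bits/symbol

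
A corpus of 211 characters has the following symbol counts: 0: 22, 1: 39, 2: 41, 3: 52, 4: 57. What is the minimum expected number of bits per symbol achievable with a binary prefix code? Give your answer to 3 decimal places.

Probabilities are the counts divided by 211.
Repeatedly combine the two least-probable nodes; the expected code length is the sum of the merged weights.
merge 22/211 + 39/211 → 61/211
merge 41/211 + 52/211 → 93/211
merge 57/211 + 61/211 → 118/211
merge 93/211 + 118/211 → 1
L = 61/211 + 93/211 + 118/211 + 1 = 483/211 ≈ 2.289 bits/symbol.

2.289 bits/symbol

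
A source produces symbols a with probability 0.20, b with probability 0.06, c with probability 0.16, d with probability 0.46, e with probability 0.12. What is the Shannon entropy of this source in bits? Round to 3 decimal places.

2.013 bits

H = −Σ pᵢ log₂ pᵢ.
−0.20·log₂(0.20) = 0.4644
−0.06·log₂(0.06) = 0.2435
−0.16·log₂(0.16) = 0.4230
−0.46·log₂(0.46) = 0.5153
−0.12·log₂(0.12) = 0.3671
Sum ≈ 2.0133 → 2.013 bits.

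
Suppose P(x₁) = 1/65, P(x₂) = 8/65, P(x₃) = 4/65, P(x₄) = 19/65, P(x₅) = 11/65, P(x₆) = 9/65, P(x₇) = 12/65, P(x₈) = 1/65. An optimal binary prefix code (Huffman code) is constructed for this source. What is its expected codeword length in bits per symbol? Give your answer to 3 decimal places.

Repeatedly combine the two least-probable nodes; the expected code length is the sum of the merged weights.
merge 1/65 + 1/65 → 2/65
merge 2/65 + 4/65 → 6/65
merge 6/65 + 8/65 → 14/65
merge 9/65 + 11/65 → 4/13
merge 12/65 + 14/65 → 2/5
merge 19/65 + 4/13 → 3/5
merge 2/5 + 3/5 → 1
L = 2/65 + 6/65 + 14/65 + 4/13 + 2/5 + 3/5 + 1 = 172/65 ≈ 2.646 bits/symbol.

2.646 bits/symbol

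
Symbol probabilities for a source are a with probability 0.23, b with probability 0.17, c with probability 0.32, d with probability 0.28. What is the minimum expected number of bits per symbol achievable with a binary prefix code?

2 bits/symbol

Repeatedly combine the two least-probable nodes; the expected code length is the sum of the merged weights.
merge 17/100 + 23/100 → 2/5
merge 7/25 + 8/25 → 3/5
merge 2/5 + 3/5 → 1
L = 2/5 + 3/5 + 1 = 2 bits/symbol.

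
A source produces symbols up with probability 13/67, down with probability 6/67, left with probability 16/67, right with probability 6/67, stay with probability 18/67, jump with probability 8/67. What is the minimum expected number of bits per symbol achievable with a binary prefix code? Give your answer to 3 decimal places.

2.478 bits/symbol

Repeatedly combine the two least-probable nodes; the expected code length is the sum of the merged weights.
merge 6/67 + 6/67 → 12/67
merge 8/67 + 12/67 → 20/67
merge 13/67 + 16/67 → 29/67
merge 18/67 + 20/67 → 38/67
merge 29/67 + 38/67 → 1
L = 12/67 + 20/67 + 29/67 + 38/67 + 1 = 166/67 ≈ 2.478 bits/symbol.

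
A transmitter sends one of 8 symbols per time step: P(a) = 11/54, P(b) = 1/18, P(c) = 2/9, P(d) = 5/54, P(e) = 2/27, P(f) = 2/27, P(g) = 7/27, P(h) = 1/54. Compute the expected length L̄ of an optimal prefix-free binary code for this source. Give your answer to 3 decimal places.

Repeatedly combine the two least-probable nodes; the expected code length is the sum of the merged weights.
merge 1/54 + 1/18 → 2/27
merge 2/27 + 2/27 → 4/27
merge 2/27 + 5/54 → 1/6
merge 4/27 + 1/6 → 17/54
merge 11/54 + 2/9 → 23/54
merge 7/27 + 17/54 → 31/54
merge 23/54 + 31/54 → 1
L = 2/27 + 4/27 + 1/6 + 17/54 + 23/54 + 31/54 + 1 = 73/27 ≈ 2.704 bits/symbol.

2.704 bits/symbol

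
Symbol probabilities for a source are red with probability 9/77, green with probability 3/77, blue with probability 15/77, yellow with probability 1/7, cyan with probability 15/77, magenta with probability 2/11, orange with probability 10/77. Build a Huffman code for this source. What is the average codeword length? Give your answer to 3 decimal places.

2.766 bits/symbol

Repeatedly combine the two least-probable nodes; the expected code length is the sum of the merged weights.
merge 3/77 + 9/77 → 12/77
merge 10/77 + 1/7 → 3/11
merge 12/77 + 2/11 → 26/77
merge 15/77 + 15/77 → 30/77
merge 3/11 + 26/77 → 47/77
merge 30/77 + 47/77 → 1
L = 12/77 + 3/11 + 26/77 + 30/77 + 47/77 + 1 = 213/77 ≈ 2.766 bits/symbol.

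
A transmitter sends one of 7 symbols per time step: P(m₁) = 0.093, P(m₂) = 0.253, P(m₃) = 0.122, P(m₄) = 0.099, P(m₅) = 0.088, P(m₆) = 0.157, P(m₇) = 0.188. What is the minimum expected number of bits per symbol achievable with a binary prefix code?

2.74 bits/symbol

Repeatedly combine the two least-probable nodes; the expected code length is the sum of the merged weights.
merge 11/125 + 93/1000 → 181/1000
merge 99/1000 + 61/500 → 221/1000
merge 157/1000 + 181/1000 → 169/500
merge 47/250 + 221/1000 → 409/1000
merge 253/1000 + 169/500 → 591/1000
merge 409/1000 + 591/1000 → 1
L = 181/1000 + 221/1000 + 169/500 + 409/1000 + 591/1000 + 1 = 137/50 = 2.74 bits/symbol.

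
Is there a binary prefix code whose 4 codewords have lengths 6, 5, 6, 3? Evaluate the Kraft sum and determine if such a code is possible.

With common denominator 2^6 = 64: Σ 2^(−ℓᵢ) = 1/64 + 2/64 + 1/64 + 8/64 = 12/64 = 0.1875.
Kraft's inequality requires Σ ≤ 1; here Σ = 0.1875 ≤ 1, so such a prefix code exists.

0.1875; yes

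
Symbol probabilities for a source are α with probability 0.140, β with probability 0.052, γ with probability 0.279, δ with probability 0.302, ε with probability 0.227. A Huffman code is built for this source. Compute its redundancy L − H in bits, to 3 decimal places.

Entropy H = −Σ p log₂ p ≈ 2.1400 bits.
Huffman merges: 13/250+7/50→24/125; 24/125+227/1000→419/1000; 279/1000+151/500→581/1000; 419/1000+581/1000→1. L = 274/125 ≈ 2.1920.
L − H = 2.1920 − 2.1400 = 0.052 bits.

0.052 bits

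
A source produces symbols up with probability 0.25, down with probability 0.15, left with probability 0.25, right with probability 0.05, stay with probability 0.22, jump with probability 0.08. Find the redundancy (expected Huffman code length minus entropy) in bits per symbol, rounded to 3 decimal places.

0.011 bits

Entropy H = −Σ p log₂ p ≈ 2.3987 bits.
Huffman merges: 1/20+2/25→13/100; 13/100+3/20→7/25; 11/50+1/4→47/100; 1/4+7/25→53/100; 47/100+53/100→1. L = 241/100 ≈ 2.4100.
L − H = 2.4100 − 2.3987 = 0.011 bits.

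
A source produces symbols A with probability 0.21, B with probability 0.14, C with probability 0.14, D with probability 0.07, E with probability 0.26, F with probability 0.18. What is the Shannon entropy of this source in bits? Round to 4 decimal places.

H = −Σ pᵢ log₂ pᵢ.
−0.21·log₂(0.21) = 0.4728
−0.14·log₂(0.14) = 0.3971
−0.14·log₂(0.14) = 0.3971
−0.07·log₂(0.07) = 0.2686
−0.26·log₂(0.26) = 0.5053
−0.18·log₂(0.18) = 0.4453
Sum ≈ 2.4862 → 2.4862 bits.

2.4862 bits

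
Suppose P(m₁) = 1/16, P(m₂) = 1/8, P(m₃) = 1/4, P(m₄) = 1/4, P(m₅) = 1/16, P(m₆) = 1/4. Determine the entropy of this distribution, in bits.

Each probability is a power of 1/2, so log₂(1/p) is an integer.
H = Σ p·log₂(1/p) = 1/16·4 + 1/8·3 + 1/4·2 + 1/4·2 + 1/16·4 + 1/4·2 = 2.375 bits.

2.375 bits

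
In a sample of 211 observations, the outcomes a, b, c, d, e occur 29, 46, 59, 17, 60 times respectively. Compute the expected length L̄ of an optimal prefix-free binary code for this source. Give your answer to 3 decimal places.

Probabilities are the counts divided by 211.
Repeatedly combine the two least-probable nodes; the expected code length is the sum of the merged weights.
merge 17/211 + 29/211 → 46/211
merge 46/211 + 46/211 → 92/211
merge 59/211 + 60/211 → 119/211
merge 92/211 + 119/211 → 1
L = 46/211 + 92/211 + 119/211 + 1 = 468/211 ≈ 2.218 bits/symbol.

2.218 bits/symbol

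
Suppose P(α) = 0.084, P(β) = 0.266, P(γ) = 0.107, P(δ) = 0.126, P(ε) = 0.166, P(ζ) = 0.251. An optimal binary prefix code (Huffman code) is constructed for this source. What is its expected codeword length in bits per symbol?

2.483 bits/symbol

Repeatedly combine the two least-probable nodes; the expected code length is the sum of the merged weights.
merge 21/250 + 107/1000 → 191/1000
merge 63/500 + 83/500 → 73/250
merge 191/1000 + 251/1000 → 221/500
merge 133/500 + 73/250 → 279/500
merge 221/500 + 279/500 → 1
L = 191/1000 + 73/250 + 221/500 + 279/500 + 1 = 2483/1000 = 2.483 bits/symbol.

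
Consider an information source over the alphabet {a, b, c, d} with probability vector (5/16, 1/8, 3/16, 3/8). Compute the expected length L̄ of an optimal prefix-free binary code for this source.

1.9375 bits/symbol

Repeatedly combine the two least-probable nodes; the expected code length is the sum of the merged weights.
merge 1/8 + 3/16 → 5/16
merge 5/16 + 5/16 → 5/8
merge 3/8 + 5/8 → 1
L = 5/16 + 5/8 + 1 = 31/16 = 1.9375 bits/symbol.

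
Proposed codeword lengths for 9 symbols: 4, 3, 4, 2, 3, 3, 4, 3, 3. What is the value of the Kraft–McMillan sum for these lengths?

1.0625

With common denominator 2^4 = 16: Σ 2^(−ℓᵢ) = 1/16 + 2/16 + 1/16 + 4/16 + 2/16 + 2/16 + 1/16 + 2/16 + 2/16 = 17/16 = 1.0625.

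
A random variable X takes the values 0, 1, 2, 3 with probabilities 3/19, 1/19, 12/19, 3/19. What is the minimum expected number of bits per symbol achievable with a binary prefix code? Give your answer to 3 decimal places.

Repeatedly combine the two least-probable nodes; the expected code length is the sum of the merged weights.
merge 1/19 + 3/19 → 4/19
merge 3/19 + 4/19 → 7/19
merge 7/19 + 12/19 → 1
L = 4/19 + 7/19 + 1 = 30/19 ≈ 1.579 bits/symbol.

1.579 bits/symbol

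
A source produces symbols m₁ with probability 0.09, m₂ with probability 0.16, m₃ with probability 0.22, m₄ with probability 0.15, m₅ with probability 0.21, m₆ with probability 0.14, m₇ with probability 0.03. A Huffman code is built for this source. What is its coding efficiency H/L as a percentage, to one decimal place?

Entropy H = −Σ p log₂ p ≈ 2.6485 bits.
Huffman merges: 3/100+9/100→3/25; 3/25+7/50→13/50; 3/20+4/25→31/100; 21/100+11/50→43/100; 13/50+31/100→57/100; 43/100+57/100→1. L = 269/100 ≈ 2.6900.
Efficiency = H/L = 2.6485/2.6900 = 98.5%.

98.5%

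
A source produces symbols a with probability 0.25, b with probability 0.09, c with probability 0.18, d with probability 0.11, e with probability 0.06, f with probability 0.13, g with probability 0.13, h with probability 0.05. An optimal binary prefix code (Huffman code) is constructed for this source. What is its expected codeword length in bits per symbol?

Repeatedly combine the two least-probable nodes; the expected code length is the sum of the merged weights.
merge 1/20 + 3/50 → 11/100
merge 9/100 + 11/100 → 1/5
merge 11/100 + 13/100 → 6/25
merge 13/100 + 9/50 → 31/100
merge 1/5 + 6/25 → 11/25
merge 1/4 + 31/100 → 14/25
merge 11/25 + 14/25 → 1
L = 11/100 + 1/5 + 6/25 + 31/100 + 11/25 + 14/25 + 1 = 143/50 = 2.86 bits/symbol.

2.86 bits/symbol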